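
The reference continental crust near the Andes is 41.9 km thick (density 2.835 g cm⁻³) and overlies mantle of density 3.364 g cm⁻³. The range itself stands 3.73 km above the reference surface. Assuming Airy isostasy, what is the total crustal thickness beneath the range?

Root depth r = h ρ_c / (ρ_m − ρ_c) = 3.73 km × 2.835 / 0.529 = 19.99 km.
Total thickness = T + h + r = 41.9 km + 3.73 km + 19.99 km = 65.6 km.

65.6 km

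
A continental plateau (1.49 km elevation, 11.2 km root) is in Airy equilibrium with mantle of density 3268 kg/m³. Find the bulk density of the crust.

2880 kg/m³

ρ_c h = (ρ_m − ρ_c) r → ρ_c (h + r) = ρ_m r → ρ_c = ρ_m r / (h + r).
ρ_c = 3268 × 11.2 km / (1.49 km + 11.2 km) = 2880 kg/m³.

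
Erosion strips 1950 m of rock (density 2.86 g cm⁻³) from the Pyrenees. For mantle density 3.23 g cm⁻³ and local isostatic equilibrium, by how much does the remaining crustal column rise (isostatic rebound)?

1730 m

Unloading: uplift u = e ρ_c/ρ_m = 1950 m × 2.86/3.23 = 1730 m.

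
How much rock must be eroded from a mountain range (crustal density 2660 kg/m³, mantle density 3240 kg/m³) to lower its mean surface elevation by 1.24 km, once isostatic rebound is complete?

Net drop Δ = e − u = e − e ρ_c/ρ_m = e (ρ_m − ρ_c)/ρ_m.
e = Δ ρ_m/(ρ_m − ρ_c) = 1.24 km × 3240/580 = 6.93 km.

6.93 km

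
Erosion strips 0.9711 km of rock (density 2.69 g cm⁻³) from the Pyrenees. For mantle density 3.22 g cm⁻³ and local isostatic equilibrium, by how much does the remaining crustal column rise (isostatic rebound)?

Unloading: uplift u = e ρ_c/ρ_m = 0.9711 km × 2.69/3.22 = 0.811 km.

0.811 km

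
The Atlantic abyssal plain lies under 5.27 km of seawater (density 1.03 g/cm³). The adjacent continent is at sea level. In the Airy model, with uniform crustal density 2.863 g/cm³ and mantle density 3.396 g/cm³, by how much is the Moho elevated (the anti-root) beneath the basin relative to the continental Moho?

For local isostatic compensation: replacing crust with seawater at the top is compensated by replacing crust with mantle at the base: d (ρ_c − ρ_w) = a (ρ_m − ρ_c).
a = d (ρ_c − ρ_w)/(ρ_m − ρ_c) = 5.27 km × 1.833/0.533 = 18.1 km.

18.1 km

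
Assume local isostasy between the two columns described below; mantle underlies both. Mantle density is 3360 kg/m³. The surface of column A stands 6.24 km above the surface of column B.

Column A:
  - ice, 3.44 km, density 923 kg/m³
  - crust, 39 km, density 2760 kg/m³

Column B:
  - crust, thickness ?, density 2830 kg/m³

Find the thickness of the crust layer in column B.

20.4 km

Take the compensation level at the base of the deeper column (depth z_c below the surface of column A) and equate Σ ρ_i t_i down to z_c; mantle fills any gap and the z_c terms cancel.
Column A: 3.44×923 + 39×2760 + (z_c − 42.44)×3360
Column B: 6.24×0 + x×2830 + (z_c − 6.24 − 0 − x)×3360
The z_c×3360 term appears on both sides and cancels. Collect the known terms of each column as K = Σ(ρt)_known − 3360 × (depth of known layers): K_A = 110815.12 − 3360×42.44 = −31783.28; K_B = 0 − 3360×(6.24 + 0) = −20966.4.
Balance: K_A = K_B − x×(3360 − 2830), so x = (K_B − K_A)/(3360 − 2830) = 10816.9/530 = 20.4 km.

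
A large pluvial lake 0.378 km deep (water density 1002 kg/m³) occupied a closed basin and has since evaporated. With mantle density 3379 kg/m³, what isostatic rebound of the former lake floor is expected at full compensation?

u = d ρ_w/ρ_m = 0.378 km × 1002/3379 = 0.112 km.

0.112 km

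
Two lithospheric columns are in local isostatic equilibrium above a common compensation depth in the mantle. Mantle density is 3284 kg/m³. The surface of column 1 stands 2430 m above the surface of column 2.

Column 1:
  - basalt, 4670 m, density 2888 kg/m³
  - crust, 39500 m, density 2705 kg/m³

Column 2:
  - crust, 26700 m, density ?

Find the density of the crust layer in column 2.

2660 kg/m³

Take the compensation level at the base of the deeper column (depth z_c below the surface of column 1) and equate Σ ρ_i t_i down to z_c; mantle fills any gap and the z_c terms cancel.
Column 1: 4670×2888 + 39500×2705 + (z_c − 44170)×3284
Column 2: 2430×0 + 26700×ρ + (z_c − 2430 − 26700)×3284
The z_c×3284 term appears on both sides and cancels. Collect the known terms of each column as K = Σ(ρt)_known − 3284 × (depth of known layers): K_1 = 120334460 − 3284×44170 = −24719820; K_2 = 0 − 3284×(2430 + 26700) = −95662920.
Balance: K_1 = K_2 + 26700×ρ, so ρ = (K_1 − K_2)/26700 = 70943100/26700 = 2660 kg/m³.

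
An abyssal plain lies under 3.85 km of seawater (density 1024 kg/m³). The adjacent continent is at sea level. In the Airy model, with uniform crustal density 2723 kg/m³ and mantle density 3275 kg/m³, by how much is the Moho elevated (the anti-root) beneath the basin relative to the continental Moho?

In Airy isostatic equilibrium: replacing crust with seawater at the top is compensated by replacing crust with mantle at the base: d (ρ_c − ρ_w) = a (ρ_m − ρ_c).
a = d (ρ_c − ρ_w)/(ρ_m − ρ_c) = 3.85 km × 1699/552 = 11.8 km.

11.8 km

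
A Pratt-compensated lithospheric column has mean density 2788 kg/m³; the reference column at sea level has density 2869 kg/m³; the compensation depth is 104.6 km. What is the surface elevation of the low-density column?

3.04 km

ρ_ref D = ρ (D + h) → h = D (ρ_ref − ρ)/ρ.
h = 104.6 km × (2869 − 2788)/2788 = 3.04 km.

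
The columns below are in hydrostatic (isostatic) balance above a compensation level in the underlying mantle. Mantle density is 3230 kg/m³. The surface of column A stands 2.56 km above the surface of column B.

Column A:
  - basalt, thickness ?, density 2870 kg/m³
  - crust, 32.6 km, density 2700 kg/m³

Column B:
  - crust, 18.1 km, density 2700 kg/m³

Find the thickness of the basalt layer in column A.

1.62 km

Take the compensation level at the base of the deeper column (depth z_c below the surface of column A) and equate Σ ρ_i t_i down to z_c; mantle fills any gap and the z_c terms cancel.
Column A: x×2870 + 32.6×2700 + (z_c − 32.6 − x)×3230
Column B: 2.56×0 + 18.1×2700 + (z_c − 2.56 − 18.1)×3230
The z_c×3230 term appears on both sides and cancels. Collect the known terms of each column as K = Σ(ρt)_known − 3230 × (depth of known layers): K_A = 88020 − 3230×32.6 = −17278; K_B = 48870 − 3230×(2.56 + 18.1) = −17861.8.
Balance: K_A − x×(3230 − 2870) = K_B, so x = (K_A − K_B)/(3230 − 2870) = 583.8/360 = 1.62 km.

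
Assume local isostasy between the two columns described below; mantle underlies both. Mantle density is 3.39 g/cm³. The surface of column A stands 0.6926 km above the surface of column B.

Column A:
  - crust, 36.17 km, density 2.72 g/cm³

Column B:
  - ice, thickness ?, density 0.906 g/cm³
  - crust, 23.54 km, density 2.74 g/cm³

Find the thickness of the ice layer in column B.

Take the compensation level at the base of the deeper column (depth z_c below the surface of column A) and equate Σ ρ_i t_i down to z_c; mantle fills any gap and the z_c terms cancel.
Column A: 36.17×2.72 + (z_c − 36.17)×3.39
Column B: 0.6926×0 + x×0.906 + 23.54×2.74 + (z_c − 0.6926 − 23.54 − x)×3.39
The z_c×3.39 term appears on both sides and cancels. Collect the known terms of each column as K = Σ(ρt)_known − 3.39 × (depth of known layers): K_A = 98.3824 − 3.39×36.17 = −24.2339; K_B = 64.4996 − 3.39×(0.6926 + 23.54) = −17.648914.
Balance: K_A = K_B − x×(3.39 − 0.906), so x = (K_B − K_A)/(3.39 − 0.906) = 6.58499/2.484 = 2.65 km.

2.65 km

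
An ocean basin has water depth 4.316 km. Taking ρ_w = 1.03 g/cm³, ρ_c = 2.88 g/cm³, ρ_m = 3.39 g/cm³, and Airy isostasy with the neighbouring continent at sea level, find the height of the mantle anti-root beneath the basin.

15.7 km

In Airy isostatic equilibrium: replacing crust with seawater at the top is compensated by replacing crust with mantle at the base: d (ρ_c − ρ_w) = a (ρ_m − ρ_c).
a = d (ρ_c − ρ_w)/(ρ_m − ρ_c) = 4.316 km × 1.85/0.51 = 15.7 km.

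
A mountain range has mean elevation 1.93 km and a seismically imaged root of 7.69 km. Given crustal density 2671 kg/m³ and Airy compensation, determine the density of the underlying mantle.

Airy balance: ρ_c h = (ρ_m − ρ_c) r → ρ_m = ρ_c (1 + h/r).
ρ_m = 2671 × (1 + 1.93 km/7.69 km) = 3340 kg/m³.

3340 kg/m³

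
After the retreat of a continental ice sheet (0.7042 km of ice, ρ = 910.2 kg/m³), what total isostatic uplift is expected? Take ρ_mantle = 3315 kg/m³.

Removing the load lets mantle flow back in; uplift u satisfies ρ_ice t = ρ_m u.
u = t ρ_ice/ρ_m = 0.7042 km × 910.2/3315 = 0.193 km.

0.193 km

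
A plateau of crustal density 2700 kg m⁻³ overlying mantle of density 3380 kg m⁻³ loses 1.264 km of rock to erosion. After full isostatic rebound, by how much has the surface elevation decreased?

0.254 km

Rebound u = e ρ_c/ρ_m = 1.264 km × 2700/3380 = 1.01 km.
Net surface drop = e − u = 1.264 km − 1.01 km = e (ρ_m − ρ_c)/ρ_m = 0.254 km.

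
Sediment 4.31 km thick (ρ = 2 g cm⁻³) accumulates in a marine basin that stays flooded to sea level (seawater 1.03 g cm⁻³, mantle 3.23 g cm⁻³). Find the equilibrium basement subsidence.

1.9 km

Submarine loading: the sediment displaces seawater, and the subsidence is in turn flooded, so s (ρ_m − ρ_w) = t (ρ_sed − ρ_w).
s = 4.31 km × (2 − 1.03) / (3.23 − 1.03) = 1.9 km.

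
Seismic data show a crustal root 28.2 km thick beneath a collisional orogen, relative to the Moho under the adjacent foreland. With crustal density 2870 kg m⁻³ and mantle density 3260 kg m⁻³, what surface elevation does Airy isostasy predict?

Equating mass per unit area of the two columns: ρ_c h = (ρ_m − ρ_c) r.
h = r (ρ_m − ρ_c) / ρ_c = 28.2 km × (3260 − 2870) / 2870 = 3.83 km.

3.83 km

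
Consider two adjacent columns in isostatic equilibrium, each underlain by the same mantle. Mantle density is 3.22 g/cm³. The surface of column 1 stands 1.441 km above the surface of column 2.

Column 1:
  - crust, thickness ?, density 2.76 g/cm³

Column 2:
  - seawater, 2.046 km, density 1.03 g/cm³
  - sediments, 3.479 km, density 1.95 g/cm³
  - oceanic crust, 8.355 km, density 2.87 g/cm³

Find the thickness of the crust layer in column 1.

35.8 km

Take the compensation level at the base of the deeper column (depth z_c below the surface of column 1) and equate Σ ρ_i t_i down to z_c; mantle fills any gap and the z_c terms cancel.
Column 1: x×2.76 + (z_c − 0 − x)×3.22
Column 2: 1.441×0 + 2.046×1.03 + 3.479×1.95 + 8.355×2.87 + (z_c − 1.441 − 13.88)×3.22
The z_c×3.22 term appears on both sides and cancels. Collect the known terms of each column as K = Σ(ρt)_known − 3.22 × (depth of known layers): K_1 = 0 − 3.22×0 = 0; K_2 = 32.87028 − 3.22×(1.441 + 13.88) = −16.46334.
Balance: K_1 − x×(3.22 − 2.76) = K_2, so x = (K_1 − K_2)/(3.22 − 2.76) = 16.4633/0.46 = 35.8 km.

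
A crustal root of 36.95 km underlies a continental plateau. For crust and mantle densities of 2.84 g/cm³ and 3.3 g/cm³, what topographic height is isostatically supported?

Equating mass per unit area of the two columns: ρ_c h = (ρ_m − ρ_c) r.
h = r (ρ_m − ρ_c) / ρ_c = 36.95 km × (3.3 − 2.84) / 2.84 = 5.98 km.

5.98 km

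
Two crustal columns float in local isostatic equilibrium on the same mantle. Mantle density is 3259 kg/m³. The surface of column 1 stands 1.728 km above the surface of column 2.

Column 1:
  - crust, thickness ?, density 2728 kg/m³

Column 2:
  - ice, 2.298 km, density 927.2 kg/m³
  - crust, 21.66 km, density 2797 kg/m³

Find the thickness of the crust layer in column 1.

Take the compensation level at the base of the deeper column (depth z_c below the surface of column 1) and equate Σ ρ_i t_i down to z_c; mantle fills any gap and the z_c terms cancel.
Column 1: x×2728 + (z_c − 0 − x)×3259
Column 2: 1.728×0 + 2.298×927.2 + 21.66×2797 + (z_c − 1.728 − 23.958)×3259
The z_c×3259 term appears on both sides and cancels. Collect the known terms of each column as K = Σ(ρt)_known − 3259 × (depth of known layers): K_1 = 0 − 3259×0 = 0; K_2 = 62713.7256 − 3259×(1.728 + 23.958) = −20996.9484.
Balance: K_1 − x×(3259 − 2728) = K_2, so x = (K_1 − K_2)/(3259 − 2728) = 20996.9/531 = 39.5 km.

39.5 km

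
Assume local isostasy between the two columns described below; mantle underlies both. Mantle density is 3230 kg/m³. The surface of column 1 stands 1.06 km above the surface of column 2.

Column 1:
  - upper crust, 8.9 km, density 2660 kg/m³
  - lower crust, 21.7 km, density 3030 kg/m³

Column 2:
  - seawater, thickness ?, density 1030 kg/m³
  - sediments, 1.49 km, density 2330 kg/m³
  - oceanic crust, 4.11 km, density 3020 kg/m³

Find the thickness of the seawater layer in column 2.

Take the compensation level at the base of the deeper column (depth z_c below the surface of column 1) and equate Σ ρ_i t_i down to z_c; mantle fills any gap and the z_c terms cancel.
Column 1: 8.9×2660 + 21.7×3030 + (z_c − 30.6)×3230
Column 2: 1.06×0 + x×1030 + 1.49×2330 + 4.11×3020 + (z_c − 1.06 − 5.6 − x)×3230
The z_c×3230 term appears on both sides and cancels. Collect the known terms of each column as K = Σ(ρt)_known − 3230 × (depth of known layers): K_1 = 89425 − 3230×30.6 = −9413; K_2 = 15883.9 − 3230×(1.06 + 5.6) = −5627.9.
Balance: K_1 = K_2 − x×(3230 − 1030), so x = (K_2 − K_1)/(3230 − 1030) = 3785.1/2200 = 1.72 km.

1.72 km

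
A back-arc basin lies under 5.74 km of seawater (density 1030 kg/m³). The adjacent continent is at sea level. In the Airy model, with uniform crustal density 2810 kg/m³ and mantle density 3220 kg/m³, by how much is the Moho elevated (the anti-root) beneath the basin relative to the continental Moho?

For local isostatic compensation: replacing crust with seawater at the top is compensated by replacing crust with mantle at the base: d (ρ_c − ρ_w) = a (ρ_m − ρ_c).
a = d (ρ_c − ρ_w)/(ρ_m − ρ_c) = 5.74 km × 1780/410 = 24.9 km.

24.9 km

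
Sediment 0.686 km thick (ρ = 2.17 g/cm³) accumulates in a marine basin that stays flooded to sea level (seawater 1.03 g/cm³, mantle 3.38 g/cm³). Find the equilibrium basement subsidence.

Submarine loading: the sediment displaces seawater, and the subsidence is in turn flooded, so s (ρ_m − ρ_w) = t (ρ_sed − ρ_w).
s = 0.686 km × (2.17 − 1.03) / (3.38 − 1.03) = 0.333 km.

0.333 km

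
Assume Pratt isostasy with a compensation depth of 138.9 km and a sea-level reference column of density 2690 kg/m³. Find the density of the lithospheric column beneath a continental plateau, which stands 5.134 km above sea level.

Pratt balance: ρ_ref D = ρ (D + h).
ρ = ρ_ref D/(D + h) = 2690 × 138.9 km/(138.9 km + 5.134 km) = 2590 kg/m³.

2590 kg/m³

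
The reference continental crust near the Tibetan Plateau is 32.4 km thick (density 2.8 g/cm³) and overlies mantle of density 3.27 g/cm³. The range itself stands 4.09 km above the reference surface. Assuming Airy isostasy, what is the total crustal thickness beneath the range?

Root depth r = h ρ_c / (ρ_m − ρ_c) = 4.09 km × 2.8 / 0.47 = 24.37 km.
Total thickness = T + h + r = 32.4 km + 4.09 km + 24.37 km = 60.9 km.

60.9 km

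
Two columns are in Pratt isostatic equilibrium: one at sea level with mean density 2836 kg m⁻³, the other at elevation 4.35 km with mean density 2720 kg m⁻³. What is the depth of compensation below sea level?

ρ_ref D = ρ (D + h) → D (ρ_ref − ρ) = ρ h.
D = ρ h/(ρ_ref − ρ) = 2720 × 4.35 km/(2836 − 2720) = 102 km.

102 km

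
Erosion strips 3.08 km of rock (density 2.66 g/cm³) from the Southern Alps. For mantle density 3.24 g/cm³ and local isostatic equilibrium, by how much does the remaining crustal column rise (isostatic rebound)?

Unloading: uplift u = e ρ_c/ρ_m = 3.08 km × 2.66/3.24 = 2.53 km.

2.53 km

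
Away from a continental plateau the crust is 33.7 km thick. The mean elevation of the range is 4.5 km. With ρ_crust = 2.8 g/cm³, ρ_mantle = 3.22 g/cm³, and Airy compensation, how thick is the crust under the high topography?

68.2 km

Root depth r = h ρ_c / (ρ_m − ρ_c) = 4.5 km × 2.8 / 0.42 = 30 km.
Total thickness = T + h + r = 33.7 km + 4.5 km + 30 km = 68.2 km.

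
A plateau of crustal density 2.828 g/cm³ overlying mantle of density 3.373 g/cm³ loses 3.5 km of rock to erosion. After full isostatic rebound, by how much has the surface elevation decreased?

0.566 km

Rebound u = e ρ_c/ρ_m = 3.5 km × 2.828/3.373 = 2.934 km.
Net surface drop = e − u = 3.5 km − 2.934 km = e (ρ_m − ρ_c)/ρ_m = 0.566 km.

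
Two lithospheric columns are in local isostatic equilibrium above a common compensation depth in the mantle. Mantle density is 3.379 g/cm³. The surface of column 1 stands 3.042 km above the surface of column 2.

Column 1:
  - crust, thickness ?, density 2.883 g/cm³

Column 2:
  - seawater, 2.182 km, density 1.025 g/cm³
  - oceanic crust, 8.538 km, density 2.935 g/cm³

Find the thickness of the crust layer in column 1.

38.7 km

Take the compensation level at the base of the deeper column (depth z_c below the surface of column 1) and equate Σ ρ_i t_i down to z_c; mantle fills any gap and the z_c terms cancel.
Column 1: x×2.883 + (z_c − 0 − x)×3.379
Column 2: 3.042×0 + 2.182×1.025 + 8.538×2.935 + (z_c − 3.042 − 10.72)×3.379
The z_c×3.379 term appears on both sides and cancels. Collect the known terms of each column as K = Σ(ρt)_known − 3.379 × (depth of known layers): K_1 = 0 − 3.379×0 = 0; K_2 = 27.29558 − 3.379×(3.042 + 10.72) = −19.206218.
Balance: K_1 − x×(3.379 − 2.883) = K_2, so x = (K_1 − K_2)/(3.379 − 2.883) = 19.2062/0.496 = 38.7 km.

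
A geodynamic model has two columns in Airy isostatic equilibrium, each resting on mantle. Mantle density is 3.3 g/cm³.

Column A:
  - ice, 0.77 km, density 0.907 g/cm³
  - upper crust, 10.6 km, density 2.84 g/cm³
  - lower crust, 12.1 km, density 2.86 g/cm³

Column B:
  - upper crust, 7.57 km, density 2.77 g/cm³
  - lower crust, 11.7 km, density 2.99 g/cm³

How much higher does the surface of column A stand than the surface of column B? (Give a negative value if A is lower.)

For any compensation level in the mantle, the mantle terms cancel and isostasy reduces to e = (Σt_A − Σt_B) − (Σ(ρt)_A − Σ(ρt)_B) / ρ_m.
Σt_A = 23.47 km; Σt_B = 19.27 km; Σ(ρt)_A = 65.40839; Σ(ρt)_B = 55.9519 (in km·g/cm³).
e = (23.47 − 19.27) − (65.40839 − 55.9519) / 3.3 = 1.33 km.

1.33 km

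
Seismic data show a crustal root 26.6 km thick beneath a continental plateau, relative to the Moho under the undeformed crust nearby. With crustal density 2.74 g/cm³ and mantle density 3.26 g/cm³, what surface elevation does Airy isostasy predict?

By Archimedes' principle applied to the lithosphere: ρ_c h = (ρ_m − ρ_c) r.
h = r (ρ_m − ρ_c) / ρ_c = 26.6 km × (3.26 − 2.74) / 2.74 = 5.05 km.

5.05 km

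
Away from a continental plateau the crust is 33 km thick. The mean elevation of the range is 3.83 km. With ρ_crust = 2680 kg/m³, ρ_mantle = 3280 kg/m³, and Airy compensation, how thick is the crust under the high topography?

Root depth r = h ρ_c / (ρ_m − ρ_c) = 3.83 km × 2680 / 600 = 17.11 km.
Total thickness = T + h + r = 33 km + 3.83 km + 17.11 km = 53.9 km.

53.9 km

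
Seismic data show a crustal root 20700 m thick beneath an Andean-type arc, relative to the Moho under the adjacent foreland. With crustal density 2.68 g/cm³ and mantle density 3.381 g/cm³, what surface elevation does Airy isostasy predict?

In Airy isostatic equilibrium: ρ_c h = (ρ_m − ρ_c) r.
h = r (ρ_m − ρ_c) / ρ_c = 20700 m × (3.381 − 2.68) / 2.68 = 5410 m.

5410 m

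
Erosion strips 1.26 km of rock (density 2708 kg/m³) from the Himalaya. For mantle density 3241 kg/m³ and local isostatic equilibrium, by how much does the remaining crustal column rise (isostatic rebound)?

1.05 km

Unloading: uplift u = e ρ_c/ρ_m = 1.26 km × 2708/3241 = 1.05 km.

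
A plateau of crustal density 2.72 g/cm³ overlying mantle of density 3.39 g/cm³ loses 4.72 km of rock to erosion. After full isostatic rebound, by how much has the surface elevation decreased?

Rebound u = e ρ_c/ρ_m = 4.72 km × 2.72/3.39 = 3.787 km.
Net surface drop = e − u = 4.72 km − 3.787 km = e (ρ_m − ρ_c)/ρ_m = 0.933 km.

0.933 km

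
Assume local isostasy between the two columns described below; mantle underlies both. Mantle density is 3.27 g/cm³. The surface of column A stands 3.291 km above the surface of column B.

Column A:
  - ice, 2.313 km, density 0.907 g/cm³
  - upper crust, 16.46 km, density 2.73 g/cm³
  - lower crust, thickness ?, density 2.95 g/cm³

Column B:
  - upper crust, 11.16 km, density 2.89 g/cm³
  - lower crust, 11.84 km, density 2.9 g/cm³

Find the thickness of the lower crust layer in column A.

15.7 km

Take the compensation level at the base of the deeper column (depth z_c below the surface of column A) and equate Σ ρ_i t_i down to z_c; mantle fills any gap and the z_c terms cancel.
Column A: 2.313×0.907 + 16.46×2.73 + x×2.95 + (z_c − 18.773 − x)×3.27
Column B: 3.291×0 + 11.16×2.89 + 11.84×2.9 + (z_c − 3.291 − 23)×3.27
The z_c×3.27 term appears on both sides and cancels. Collect the known terms of each column as K = Σ(ρt)_known − 3.27 × (depth of known layers): K_A = 47.033691 − 3.27×18.773 = −14.354019; K_B = 66.5884 − 3.27×(3.291 + 23) = −19.38317.
Balance: K_A − x×(3.27 − 2.95) = K_B, so x = (K_A − K_B)/(3.27 − 2.95) = 5.02915/0.32 = 15.7 km.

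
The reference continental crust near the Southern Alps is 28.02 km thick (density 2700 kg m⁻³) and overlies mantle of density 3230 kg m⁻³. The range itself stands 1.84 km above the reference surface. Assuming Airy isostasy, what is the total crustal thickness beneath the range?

Root depth r = h ρ_c / (ρ_m − ρ_c) = 1.84 km × 2700 / 530 = 9.374 km.
Total thickness = T + h + r = 28.02 km + 1.84 km + 9.374 km = 39.2 km.

39.2 km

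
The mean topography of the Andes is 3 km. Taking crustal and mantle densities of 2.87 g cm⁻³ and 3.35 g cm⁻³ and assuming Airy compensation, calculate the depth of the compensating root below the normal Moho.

17.9 km

Isostatic balance requires: the weight of the topography is balanced by the buoyancy of the root, ρ_c h = (ρ_m − ρ_c) r.
r = h · ρ_c / (ρ_m − ρ_c) = 3 km × 2.87 / (3.35 − 2.87) = 17.9 km.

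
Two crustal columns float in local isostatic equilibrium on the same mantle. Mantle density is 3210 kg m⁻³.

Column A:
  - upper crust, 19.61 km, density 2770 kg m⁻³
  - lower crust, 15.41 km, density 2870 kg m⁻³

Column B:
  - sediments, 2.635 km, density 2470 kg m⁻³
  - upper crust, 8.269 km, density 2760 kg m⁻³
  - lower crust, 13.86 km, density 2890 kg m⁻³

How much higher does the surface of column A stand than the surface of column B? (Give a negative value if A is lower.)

1.17 km

For any compensation level in the mantle, the mantle terms cancel and isostasy reduces to e = (Σt_A − Σt_B) − (Σ(ρt)_A − Σ(ρt)_B) / ρ_m.
Σt_A = 35.02 km; Σt_B = 24.764 km; Σ(ρt)_A = 98546.4; Σ(ρt)_B = 69386.29 (in km·kg m⁻³).
e = (35.02 − 24.764) − (98546.4 − 69386.29) / 3210 = 1.17 km.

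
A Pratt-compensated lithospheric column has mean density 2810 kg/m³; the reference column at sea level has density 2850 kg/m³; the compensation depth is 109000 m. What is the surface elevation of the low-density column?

1550 m

ρ_ref D = ρ (D + h) → h = D (ρ_ref − ρ)/ρ.
h = 109000 m × (2850 − 2810)/2810 = 1550 m.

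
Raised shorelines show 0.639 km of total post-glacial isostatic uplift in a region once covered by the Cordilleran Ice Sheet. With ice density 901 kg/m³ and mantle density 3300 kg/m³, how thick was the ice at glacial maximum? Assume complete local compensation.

2.34 km

u = t ρ_ice/ρ_m → t = u ρ_m/ρ_ice = 0.639 km × 3300/901 = 2.34 km.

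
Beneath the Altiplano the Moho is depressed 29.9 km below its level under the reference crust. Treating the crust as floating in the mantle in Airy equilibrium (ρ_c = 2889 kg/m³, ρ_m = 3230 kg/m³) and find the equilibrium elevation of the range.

3.53 km

In Airy isostatic equilibrium: ρ_c h = (ρ_m − ρ_c) r.
h = r (ρ_m − ρ_c) / ρ_c = 29.9 km × (3230 − 2889) / 2889 = 3.53 km.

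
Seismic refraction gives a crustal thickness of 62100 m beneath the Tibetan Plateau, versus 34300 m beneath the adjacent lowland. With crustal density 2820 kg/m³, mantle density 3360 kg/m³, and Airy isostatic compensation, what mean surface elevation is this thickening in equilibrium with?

Excess crust Δ = 62100 m − 34300 m = 27800 m, split between elevation h and root r with h + r = Δ.
Airy balance ρ_c h = (ρ_m − ρ_c) r gives r = h ρ_c/(ρ_m − ρ_c), so h (1 + ρ_c/(ρ_m − ρ_c)) = Δ, i.e. h = Δ (ρ_m − ρ_c)/ρ_m.
h = 27800 m × 540/3360 = 4470 m.

4470 m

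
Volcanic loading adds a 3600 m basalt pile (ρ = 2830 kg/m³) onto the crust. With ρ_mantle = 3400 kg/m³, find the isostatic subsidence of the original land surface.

Subaerial loading: s = t ρ_load / ρ_m.
s = 3600 m × 2830/3400 = 3000 m.

3000 m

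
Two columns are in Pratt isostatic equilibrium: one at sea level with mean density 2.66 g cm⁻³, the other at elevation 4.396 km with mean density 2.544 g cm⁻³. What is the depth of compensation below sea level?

ρ_ref D = ρ (D + h) → D (ρ_ref − ρ) = ρ h.
D = ρ h/(ρ_ref − ρ) = 2.544 × 4.396 km/(2.66 − 2.544) = 96.4 km.

96.4 km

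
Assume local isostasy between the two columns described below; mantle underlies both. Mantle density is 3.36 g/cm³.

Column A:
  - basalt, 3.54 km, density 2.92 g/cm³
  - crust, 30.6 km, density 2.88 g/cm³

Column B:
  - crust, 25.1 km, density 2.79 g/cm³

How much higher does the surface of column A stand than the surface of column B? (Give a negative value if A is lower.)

For any compensation level in the mantle, the mantle terms cancel and isostasy reduces to e = (Σt_A − Σt_B) − (Σ(ρt)_A − Σ(ρt)_B) / ρ_m.
Σt_A = 34.14 km; Σt_B = 25.1 km; Σ(ρt)_A = 98.4648; Σ(ρt)_B = 70.029 (in km·g/cm³).
e = (34.14 − 25.1) − (98.4648 − 70.029) / 3.36 = 0.577 km.

0.577 km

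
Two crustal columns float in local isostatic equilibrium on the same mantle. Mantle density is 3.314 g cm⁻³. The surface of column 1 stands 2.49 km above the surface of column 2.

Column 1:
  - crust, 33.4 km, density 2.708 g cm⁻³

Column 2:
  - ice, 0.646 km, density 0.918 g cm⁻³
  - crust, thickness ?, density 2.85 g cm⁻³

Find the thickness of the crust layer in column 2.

Take the compensation level at the base of the deeper column (depth z_c below the surface of column 1) and equate Σ ρ_i t_i down to z_c; mantle fills any gap and the z_c terms cancel.
Column 1: 33.4×2.708 + (z_c − 33.4)×3.314
Column 2: 2.49×0 + 0.646×0.918 + x×2.85 + (z_c − 2.49 − 0.646 − x)×3.314
The z_c×3.314 term appears on both sides and cancels. Collect the known terms of each column as K = Σ(ρt)_known − 3.314 × (depth of known layers): K_1 = 90.4472 − 3.314×33.4 = −20.2404; K_2 = 0.593028 − 3.314×(2.49 + 0.646) = −9.799676.
Balance: K_1 = K_2 − x×(3.314 − 2.85), so x = (K_2 − K_1)/(3.314 − 2.85) = 10.4407/0.464 = 22.5 km.

22.5 km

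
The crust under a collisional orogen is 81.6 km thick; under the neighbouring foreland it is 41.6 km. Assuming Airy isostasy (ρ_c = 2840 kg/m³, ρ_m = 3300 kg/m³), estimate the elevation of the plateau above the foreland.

Excess crust Δ = 81.6 km − 41.6 km = 40 km, split between elevation h and root r with h + r = Δ.
Airy balance ρ_c h = (ρ_m − ρ_c) r gives r = h ρ_c/(ρ_m − ρ_c), so h (1 + ρ_c/(ρ_m − ρ_c)) = Δ, i.e. h = Δ (ρ_m − ρ_c)/ρ_m.
h = 40 km × 460/3300 = 5.58 km.

5.58 km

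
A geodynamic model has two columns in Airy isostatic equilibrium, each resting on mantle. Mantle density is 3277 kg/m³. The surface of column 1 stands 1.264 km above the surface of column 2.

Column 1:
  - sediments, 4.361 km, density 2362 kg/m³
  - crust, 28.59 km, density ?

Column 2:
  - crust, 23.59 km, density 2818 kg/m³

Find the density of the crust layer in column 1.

2890 kg/m³

Take the compensation level at the base of the deeper column (depth z_c below the surface of column 1) and equate Σ ρ_i t_i down to z_c; mantle fills any gap and the z_c terms cancel.
Column 1: 4.361×2362 + 28.59×ρ + (z_c − 32.951)×3277
Column 2: 1.264×0 + 23.59×2818 + (z_c − 1.264 − 23.59)×3277
The z_c×3277 term appears on both sides and cancels. Collect the known terms of each column as K = Σ(ρt)_known − 3277 × (depth of known layers): K_1 = 10300.682 − 3277×32.951 = −97679.745; K_2 = 66476.62 − 3277×(1.264 + 23.59) = −14969.938.
Balance: K_1 + 28.59×ρ = K_2, so ρ = (K_2 − K_1)/28.59 = 82709.8/28.59 = 2890 kg/m³.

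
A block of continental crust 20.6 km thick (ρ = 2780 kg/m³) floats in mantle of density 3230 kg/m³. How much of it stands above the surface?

2.87 km

Floating equilibrium: submerged depth d = t ρ_obj/ρ_fluid = 20.6 km × 2780/3230 = 17.73 km.
Freeboard = t − d = 20.6 km − 17.73 km = 2.87 km.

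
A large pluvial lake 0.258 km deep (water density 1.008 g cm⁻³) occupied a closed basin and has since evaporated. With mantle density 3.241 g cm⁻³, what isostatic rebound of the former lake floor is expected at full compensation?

0.0802 km

u = d ρ_w/ρ_m = 0.258 km × 1.008/3.241 = 0.0802 km.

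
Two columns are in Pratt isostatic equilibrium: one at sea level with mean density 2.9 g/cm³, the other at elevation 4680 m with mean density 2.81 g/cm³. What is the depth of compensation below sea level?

146000 m

ρ_ref D = ρ (D + h) → D (ρ_ref − ρ) = ρ h.
D = ρ h/(ρ_ref − ρ) = 2.81 × 4680 m/(2.9 − 2.81) = 146000 m.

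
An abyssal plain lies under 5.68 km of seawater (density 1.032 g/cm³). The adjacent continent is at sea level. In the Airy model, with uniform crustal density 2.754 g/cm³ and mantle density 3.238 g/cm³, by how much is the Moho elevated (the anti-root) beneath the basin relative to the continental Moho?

20.2 km

Balancing pressure at the compensation depth: replacing crust with seawater at the top is compensated by replacing crust with mantle at the base: d (ρ_c − ρ_w) = a (ρ_m − ρ_c).
a = d (ρ_c − ρ_w)/(ρ_m − ρ_c) = 5.68 km × 1.722/0.484 = 20.2 km.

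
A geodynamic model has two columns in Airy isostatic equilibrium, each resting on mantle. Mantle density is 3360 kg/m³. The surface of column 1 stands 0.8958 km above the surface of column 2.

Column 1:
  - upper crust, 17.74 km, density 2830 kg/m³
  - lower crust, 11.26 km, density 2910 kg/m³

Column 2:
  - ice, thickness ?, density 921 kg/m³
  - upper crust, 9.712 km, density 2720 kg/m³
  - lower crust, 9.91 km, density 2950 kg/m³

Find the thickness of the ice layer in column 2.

Take the compensation level at the base of the deeper column (depth z_c below the surface of column 1) and equate Σ ρ_i t_i down to z_c; mantle fills any gap and the z_c terms cancel.
Column 1: 17.74×2830 + 11.26×2910 + (z_c − 29)×3360
Column 2: 0.8958×0 + x×921 + 9.712×2720 + 9.91×2950 + (z_c − 0.8958 − 19.622 − x)×3360
The z_c×3360 term appears on both sides and cancels. Collect the known terms of each column as K = Σ(ρt)_known − 3360 × (depth of known layers): K_1 = 82970.8 − 3360×29 = −14469.2; K_2 = 55651.14 − 3360×(0.8958 + 19.622) = −13288.668.
Balance: K_1 = K_2 − x×(3360 − 921), so x = (K_2 − K_1)/(3360 − 921) = 1180.53/2439 = 0.484 km.

0.484 km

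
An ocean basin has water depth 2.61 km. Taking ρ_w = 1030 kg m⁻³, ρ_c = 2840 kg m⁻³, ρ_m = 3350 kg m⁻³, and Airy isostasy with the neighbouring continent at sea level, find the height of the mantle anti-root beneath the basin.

For local isostatic compensation: replacing crust with seawater at the top is compensated by replacing crust with mantle at the base: d (ρ_c − ρ_w) = a (ρ_m − ρ_c).
a = d (ρ_c − ρ_w)/(ρ_m − ρ_c) = 2.61 km × 1810/510 = 9.26 km.

9.26 km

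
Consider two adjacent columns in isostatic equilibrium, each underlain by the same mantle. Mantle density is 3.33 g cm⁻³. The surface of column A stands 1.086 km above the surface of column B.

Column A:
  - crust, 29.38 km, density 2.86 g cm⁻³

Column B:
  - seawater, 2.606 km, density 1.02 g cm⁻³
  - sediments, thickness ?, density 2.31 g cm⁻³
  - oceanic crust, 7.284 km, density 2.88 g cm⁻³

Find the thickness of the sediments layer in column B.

Take the compensation level at the base of the deeper column (depth z_c below the surface of column A) and equate Σ ρ_i t_i down to z_c; mantle fills any gap and the z_c terms cancel.
Column A: 29.38×2.86 + (z_c − 29.38)×3.33
Column B: 1.086×0 + 2.606×1.02 + x×2.31 + 7.284×2.88 + (z_c − 1.086 − 9.89 − x)×3.33
The z_c×3.33 term appears on both sides and cancels. Collect the known terms of each column as K = Σ(ρt)_known − 3.33 × (depth of known layers): K_A = 84.0268 − 3.33×29.38 = −13.8086; K_B = 23.63604 − 3.33×(1.086 + 9.89) = −12.91404.
Balance: K_A = K_B − x×(3.33 − 2.31), so x = (K_B − K_A)/(3.33 − 2.31) = 0.89456/1.02 = 0.877 km.

0.877 km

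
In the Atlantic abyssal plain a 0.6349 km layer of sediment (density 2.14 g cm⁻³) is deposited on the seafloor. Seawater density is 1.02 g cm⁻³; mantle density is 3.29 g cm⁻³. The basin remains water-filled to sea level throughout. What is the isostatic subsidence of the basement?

0.313 km

Submarine loading: the sediment displaces seawater, and the subsidence is in turn flooded, so s (ρ_m − ρ_w) = t (ρ_sed − ρ_w).
s = 0.6349 km × (2.14 − 1.02) / (3.29 − 1.02) = 0.313 km.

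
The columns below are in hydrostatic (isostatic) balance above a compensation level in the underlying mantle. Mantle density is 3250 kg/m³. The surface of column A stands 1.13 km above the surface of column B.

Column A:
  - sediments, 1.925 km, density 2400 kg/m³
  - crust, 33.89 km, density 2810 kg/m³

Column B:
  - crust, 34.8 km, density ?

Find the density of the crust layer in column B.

2880 kg/m³

Take the compensation level at the base of the deeper column (depth z_c below the surface of column A) and equate Σ ρ_i t_i down to z_c; mantle fills any gap and the z_c terms cancel.
Column A: 1.925×2400 + 33.89×2810 + (z_c − 35.815)×3250
Column B: 1.13×0 + 34.8×ρ + (z_c − 1.13 − 34.8)×3250
The z_c×3250 term appears on both sides and cancels. Collect the known terms of each column as K = Σ(ρt)_known − 3250 × (depth of known layers): K_A = 99850.9 − 3250×35.815 = −16547.85; K_B = 0 − 3250×(1.13 + 34.8) = −116772.5.
Balance: K_A = K_B + 34.8×ρ, so ρ = (K_A − K_B)/34.8 = 100225/34.8 = 2880 kg/m³.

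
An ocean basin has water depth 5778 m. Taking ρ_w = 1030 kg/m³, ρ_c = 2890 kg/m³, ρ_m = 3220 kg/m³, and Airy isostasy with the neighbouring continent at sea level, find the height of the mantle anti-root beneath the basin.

32600 m

For local isostatic compensation: replacing crust with seawater at the top is compensated by replacing crust with mantle at the base: d (ρ_c − ρ_w) = a (ρ_m − ρ_c).
a = d (ρ_c − ρ_w)/(ρ_m − ρ_c) = 5778 m × 1860/330 = 32600 m.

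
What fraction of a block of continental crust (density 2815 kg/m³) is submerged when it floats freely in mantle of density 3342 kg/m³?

0.842

Submerged fraction = ρ_obj/ρ_fluid = 2815/3342 = 0.842.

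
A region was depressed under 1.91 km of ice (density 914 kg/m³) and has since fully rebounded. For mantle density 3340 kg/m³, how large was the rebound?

0.523 km

Removing the load lets mantle flow back in; uplift u satisfies ρ_ice t = ρ_m u.
u = t ρ_ice/ρ_m = 1.91 km × 914/3340 = 0.523 km.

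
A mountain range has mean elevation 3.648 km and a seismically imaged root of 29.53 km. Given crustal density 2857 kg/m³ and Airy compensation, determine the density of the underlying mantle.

Airy balance: ρ_c h = (ρ_m − ρ_c) r → ρ_m = ρ_c (1 + h/r).
ρ_m = 2857 × (1 + 3.648 km/29.53 km) = 3210 kg/m³.

3210 kg/m³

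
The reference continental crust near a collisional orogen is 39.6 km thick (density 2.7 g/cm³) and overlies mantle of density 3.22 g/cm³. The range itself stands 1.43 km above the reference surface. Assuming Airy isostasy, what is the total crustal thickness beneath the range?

48.5 km

Root depth r = h ρ_c / (ρ_m − ρ_c) = 1.43 km × 2.7 / 0.52 = 7.425 km.
Total thickness = T + h + r = 39.6 km + 1.43 km + 7.425 km = 48.5 km.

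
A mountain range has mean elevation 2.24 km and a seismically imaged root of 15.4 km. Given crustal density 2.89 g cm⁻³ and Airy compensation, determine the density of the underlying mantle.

3.31 g cm⁻³

Airy balance: ρ_c h = (ρ_m − ρ_c) r → ρ_m = ρ_c (1 + h/r).
ρ_m = 2.89 × (1 + 2.24 km/15.4 km) = 3.31 g cm⁻³.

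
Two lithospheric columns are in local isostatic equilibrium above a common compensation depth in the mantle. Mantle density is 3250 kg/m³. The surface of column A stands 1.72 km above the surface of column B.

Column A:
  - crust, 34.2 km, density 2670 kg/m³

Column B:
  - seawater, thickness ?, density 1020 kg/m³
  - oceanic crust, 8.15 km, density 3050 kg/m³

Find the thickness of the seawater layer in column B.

Take the compensation level at the base of the deeper column (depth z_c below the surface of column A) and equate Σ ρ_i t_i down to z_c; mantle fills any gap and the z_c terms cancel.
Column A: 34.2×2670 + (z_c − 34.2)×3250
Column B: 1.72×0 + x×1020 + 8.15×3050 + (z_c − 1.72 − 8.15 − x)×3250
The z_c×3250 term appears on both sides and cancels. Collect the known terms of each column as K = Σ(ρt)_known − 3250 × (depth of known layers): K_A = 91314 − 3250×34.2 = −19836; K_B = 24857.5 − 3250×(1.72 + 8.15) = −7220.
Balance: K_A = K_B − x×(3250 − 1020), so x = (K_B − K_A)/(3250 − 1020) = 12616/2230 = 5.66 km.

5.66 km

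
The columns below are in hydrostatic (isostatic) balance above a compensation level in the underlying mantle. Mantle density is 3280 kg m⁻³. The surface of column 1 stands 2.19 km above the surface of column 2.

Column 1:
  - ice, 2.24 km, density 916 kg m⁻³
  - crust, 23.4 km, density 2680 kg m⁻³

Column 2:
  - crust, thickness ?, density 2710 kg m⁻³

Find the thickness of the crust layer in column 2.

Take the compensation level at the base of the deeper column (depth z_c below the surface of column 1) and equate Σ ρ_i t_i down to z_c; mantle fills any gap and the z_c terms cancel.
Column 1: 2.24×916 + 23.4×2680 + (z_c − 25.64)×3280
Column 2: 2.19×0 + x×2710 + (z_c − 2.19 − 0 − x)×3280
The z_c×3280 term appears on both sides and cancels. Collect the known terms of each column as K = Σ(ρt)_known − 3280 × (depth of known layers): K_1 = 64763.84 − 3280×25.64 = −19335.36; K_2 = 0 − 3280×(2.19 + 0) = −7183.2.
Balance: K_1 = K_2 − x×(3280 − 2710), so x = (K_2 − K_1)/(3280 − 2710) = 12152.2/570 = 21.3 km.

21.3 km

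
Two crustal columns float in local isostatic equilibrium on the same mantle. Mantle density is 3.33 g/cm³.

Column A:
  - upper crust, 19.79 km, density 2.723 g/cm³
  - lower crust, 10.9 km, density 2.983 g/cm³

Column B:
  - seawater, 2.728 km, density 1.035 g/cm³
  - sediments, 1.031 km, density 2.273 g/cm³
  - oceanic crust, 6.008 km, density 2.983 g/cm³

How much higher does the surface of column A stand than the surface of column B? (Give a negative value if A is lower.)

1.91 km

For any compensation level in the mantle, the mantle terms cancel and isostasy reduces to e = (Σt_A − Σt_B) − (Σ(ρt)_A − Σ(ρt)_B) / ρ_m.
Σt_A = 30.69 km; Σt_B = 9.767 km; Σ(ρt)_A = 86.40287; Σ(ρt)_B = 23.088807 (in km·g/cm³).
e = (30.69 − 9.767) − (86.40287 − 23.088807) / 3.33 = 1.91 km.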